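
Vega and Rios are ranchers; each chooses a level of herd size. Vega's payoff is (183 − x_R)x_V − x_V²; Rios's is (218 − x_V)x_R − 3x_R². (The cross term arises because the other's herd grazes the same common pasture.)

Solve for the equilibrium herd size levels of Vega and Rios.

Expanding Vega's payoff: 183x_V − x_Rx_V − x_V².
∂π/∂x_V = 183 − x_R − 2x_V = 0, so x_V = 91.5 − 0.5x_R.
Likewise for Rios: x_R = 109/3 − (1/6)x_V.
Solving the two reaction functions simultaneously: (1 − (−0.5)(−1/6))x_V = 91.5 − 0.5·(109/3), so (11/12)x_V = 220/3 and x_V = 80.
Then x_R = 109/3 − (1/6)·80 = 23.

80, 23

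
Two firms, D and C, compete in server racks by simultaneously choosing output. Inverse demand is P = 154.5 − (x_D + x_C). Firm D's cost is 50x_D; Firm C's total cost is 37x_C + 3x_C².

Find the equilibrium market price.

97.9

Firm D's profit: π = x_D(154.5 − (x_D + x_C)) − 50x_D.
∂π/∂x_D = 104.5 − 2x_D − x_C = 0, so x_D = 52.25 − 0.5x_C.
For C: ∂π/∂x_C = 117.5 − 8x_C − x_D = 0 ⇒ x_C = 14.6875 − 0.125x_D.
Plugging x_C into D's best response: x_D = 52.25 − 0.5(14.6875 − 0.125x_D) ⇒ 0.9375x_D = 1437/32, so x_D = 47.9.
Then x_C = 14.6875 − 0.125·47.9 = 8.7.
Equilibrium price: P = 154.5 − 56.6 = 97.9.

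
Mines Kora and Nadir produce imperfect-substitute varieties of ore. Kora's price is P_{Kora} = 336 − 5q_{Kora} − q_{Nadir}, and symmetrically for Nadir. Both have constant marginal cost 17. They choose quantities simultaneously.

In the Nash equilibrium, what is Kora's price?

162

Mine Kora's profit: π = q_{Kora}(336 − 5q_{Kora} − q_{Nadir}) − 17q_{Kora}.
∂π/∂q_{Kora} = 319 − 10q_{Kora} − q_{Nadir} = 0 ⇒ q_{Kora} = 31.9 − 0.1q_{Nadir}.
The game is symmetric, so in equilibrium q_{Nadir} = q_{Kora}: the reaction function gives 1.1q_{Kora} = 31.9, hence q_{Kora} = 29.
P_{Kora} = 336 − 5·29 − 29 = 162.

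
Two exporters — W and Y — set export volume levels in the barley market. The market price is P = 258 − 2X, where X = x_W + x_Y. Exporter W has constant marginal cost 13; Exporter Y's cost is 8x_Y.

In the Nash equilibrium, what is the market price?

Exporter W's profit: π = x_W(258 − 2(x_W + x_Y)) − 13x_W.
∂π/∂x_W = 245 − 4x_W − 2x_Y = 0, so x_W = 61.25 − 0.5x_Y.
By the same steps for Y: x_Y = 62.5 − 0.5x_W.
Plugging x_Y into W's best response: x_W = 61.25 − 0.5(62.5 − 0.5x_W) ⇒ 0.75x_W = 30, so x_W = 40.
Then x_Y = 62.5 − 0.5·40 = 42.5.
Equilibrium price: P = 258 − 2·82.5 = 93.

93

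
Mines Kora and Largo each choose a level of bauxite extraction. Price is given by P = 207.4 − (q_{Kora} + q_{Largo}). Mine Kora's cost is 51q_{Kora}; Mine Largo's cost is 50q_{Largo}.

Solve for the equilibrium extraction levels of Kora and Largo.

51.8, 52.8

Mine Kora's profit: π = q_{Kora}(207.4 − (q_{Kora} + q_{Largo})) − 51q_{Kora}.
∂π/∂q_{Kora} = 156.4 − 2q_{Kora} − q_{Largo} = 0, so q_{Kora} = 78.2 − 0.5q_{Largo}.
By the same steps for Largo: q_{Largo} = 78.7 − 0.5q_{Kora}.
Plugging q_{Largo} into Kora's best response: q_{Kora} = 78.2 − 0.5(78.7 − 0.5q_{Kora}) ⇒ 0.75q_{Kora} = 38.85, so q_{Kora} = 51.8.
Then q_{Largo} = 78.7 − 0.5·51.8 = 52.8.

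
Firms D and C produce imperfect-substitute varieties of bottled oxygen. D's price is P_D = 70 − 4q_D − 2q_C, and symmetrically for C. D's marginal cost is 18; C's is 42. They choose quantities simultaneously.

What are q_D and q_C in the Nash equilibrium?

6, 2

Firm D's profit: π = q_D(70 − 4q_D − 2q_C) − 18q_D.
∂π/∂q_D = 52 − 8q_D − 2q_C = 0 ⇒ q_D = 6.5 − 0.25q_C.
Similarly q_C = 3.5 − 0.25q_D.
Plugging q_C into D's best response: q_D = 6.5 − 0.25(3.5 − 0.25q_D) ⇒ 0.9375q_D = 5.625, so q_D = 6.
Then q_C = 3.5 − 0.25·6 = 2.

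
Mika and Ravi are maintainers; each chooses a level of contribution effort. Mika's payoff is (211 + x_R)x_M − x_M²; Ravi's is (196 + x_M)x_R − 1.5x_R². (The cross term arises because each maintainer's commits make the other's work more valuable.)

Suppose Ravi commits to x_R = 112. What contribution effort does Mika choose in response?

Expanding Mika's payoff: 211x_M + x_Rx_M − x_M².
∂π/∂x_M = 211 + x_R − 2x_M = 0, so x_M = 105.5 + 0.5x_R.
At x_R = 112: x_M = 105.5 + 0.5·112 = 161.5.

161.5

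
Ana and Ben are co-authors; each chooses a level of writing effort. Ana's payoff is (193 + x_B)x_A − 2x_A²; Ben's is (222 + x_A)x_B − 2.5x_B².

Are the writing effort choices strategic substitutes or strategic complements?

strategic complements

Expanding Ana's payoff: 193x_A + x_Bx_A − 2x_A².
∂π/∂x_A = 193 + x_B − 4x_A = 0, so x_A = 48.25 + 0.25x_B.
The best-response slope dx_A/dx_B = 0.25 > 0: the reaction function is upward-sloping, so the choices are strategic complements.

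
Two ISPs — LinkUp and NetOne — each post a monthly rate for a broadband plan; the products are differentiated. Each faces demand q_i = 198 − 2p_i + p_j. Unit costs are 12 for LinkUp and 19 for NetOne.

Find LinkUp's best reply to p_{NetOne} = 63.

LinkUp's profit: π = (p_{LinkUp} − 12)(198 − 2p_{LinkUp} + p_{NetOne}).
∂π/∂p_{LinkUp} = 222 − 4p_{LinkUp} + p_{NetOne} = 0 ⇒ p_{LinkUp} = 55.5 + 0.25p_{NetOne}.
At p_{NetOne} = 63: p_{LinkUp} = 55.5 + 0.25·63 = 71.25.

71.25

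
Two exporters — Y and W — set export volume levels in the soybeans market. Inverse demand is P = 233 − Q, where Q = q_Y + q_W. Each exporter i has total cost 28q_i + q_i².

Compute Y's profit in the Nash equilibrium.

Exporter Y's profit: π = q_Y(233 − (q_Y + q_W)) − 28q_Y − q_Y².
∂π/∂q_Y = 205 − 4q_Y − q_W = 0, so q_Y = 51.25 − 0.25q_W.
The game is symmetric, so in equilibrium q_W = q_Y: the reaction function gives 1.25q_Y = 51.25, hence q_Y = 41.
Price P = 233 − 82 = 151.
Y's profit: (151 − 28)·41 − (41)² = 3362.

3362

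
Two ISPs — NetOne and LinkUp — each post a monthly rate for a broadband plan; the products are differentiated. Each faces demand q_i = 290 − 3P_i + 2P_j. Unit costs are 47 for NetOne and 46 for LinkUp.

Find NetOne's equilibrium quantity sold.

181.6875

NetOne's profit: π = (P_{NetOne} − 47)(290 − 3P_{NetOne} + 2P_{LinkUp}).
∂π/∂P_{NetOne} = 431 − 6P_{NetOne} + 2P_{LinkUp} = 0 ⇒ P_{NetOne} = 431/6 + (1/3)P_{LinkUp}.
Similarly P_{LinkUp} = 214/3 + (1/3)P_{NetOne}.
Solving the two reaction functions simultaneously: (1 − (1/3)(1/3))P_{NetOne} = 431/6 + (1/3)·(214/3), so (8/9)P_{NetOne} = 1721/18 and P_{NetOne} = 107.5625.
Then P_{LinkUp} = 214/3 + (1/3)·107.5625 = 107.1875.
q_{NetOne} = 290 − 3·107.5625 + 2·107.1875 = 181.6875.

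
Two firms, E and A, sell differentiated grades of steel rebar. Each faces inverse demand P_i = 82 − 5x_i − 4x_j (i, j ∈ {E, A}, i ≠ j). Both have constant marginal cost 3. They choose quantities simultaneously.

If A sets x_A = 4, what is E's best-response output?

Firm E's profit: π = x_E(82 − 5x_E − 4x_A) − 3x_E.
∂π/∂x_E = 79 − 10x_E − 4x_A = 0 ⇒ x_E = 7.9 − 0.4x_A.
At x_A = 4: x_E = 7.9 − 0.4·4 = 6.3.

6.3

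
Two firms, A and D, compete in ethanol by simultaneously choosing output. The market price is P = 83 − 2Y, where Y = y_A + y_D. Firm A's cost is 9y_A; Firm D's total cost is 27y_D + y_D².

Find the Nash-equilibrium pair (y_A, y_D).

16.6, 3.8

Firm A's profit: π = y_A(83 − 2(y_A + y_D)) − 9y_A.
∂π/∂y_A = 74 − 4y_A − 2y_D = 0, so y_A = 18.5 − 0.5y_D.
For D: ∂π/∂y_D = 56 − 6y_D − 2y_A = 0 ⇒ y_D = 28/3 − (1/3)y_A.
Plugging y_D into A's best response: y_A = 18.5 − 0.5(28/3 − (1/3)y_A) ⇒ (5/6)y_A = 83/6, so y_A = 16.6.
Then y_D = 28/3 − (1/3)·16.6 = 3.8.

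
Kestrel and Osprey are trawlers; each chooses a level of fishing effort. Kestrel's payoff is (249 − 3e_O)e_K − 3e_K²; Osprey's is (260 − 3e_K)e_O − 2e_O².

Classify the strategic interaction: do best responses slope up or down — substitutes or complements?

strategic substitutes

Expanding Kestrel's payoff: 249e_K − 3e_Oe_K − 3e_K².
∂π/∂e_K = 249 − 3e_O − 6e_K = 0, so e_K = 41.5 − 0.5e_O.
The best-response slope de_K/de_O = −0.5 < 0: the reaction function is downward-sloping, so the choices are strategic substitutes.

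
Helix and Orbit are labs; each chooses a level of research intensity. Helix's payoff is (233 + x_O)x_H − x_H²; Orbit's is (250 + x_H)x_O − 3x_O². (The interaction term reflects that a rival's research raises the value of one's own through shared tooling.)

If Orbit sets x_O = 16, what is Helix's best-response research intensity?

124.5

Expanding Helix's payoff: 233x_H + x_Ox_H − x_H².
∂π/∂x_H = 233 + x_O − 2x_H = 0, so x_H = 116.5 + 0.5x_O.
At x_O = 16: x_H = 116.5 + 0.5·16 = 124.5.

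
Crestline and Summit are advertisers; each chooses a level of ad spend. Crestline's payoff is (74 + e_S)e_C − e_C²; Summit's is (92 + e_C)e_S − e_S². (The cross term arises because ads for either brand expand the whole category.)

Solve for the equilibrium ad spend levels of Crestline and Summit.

80, 86

Expanding Crestline's payoff: 74e_C + e_Se_C − e_C².
∂π/∂e_C = 74 + e_S − 2e_C = 0, so e_C = 37 + 0.5e_S.
Likewise for Summit: e_S = 46 + 0.5e_C.
Solving the two reaction functions simultaneously: (1 − (0.5)(0.5))e_C = 37 + 0.5·46, so 0.75e_C = 60 and e_C = 80.
Then e_S = 46 + 0.5·80 = 86.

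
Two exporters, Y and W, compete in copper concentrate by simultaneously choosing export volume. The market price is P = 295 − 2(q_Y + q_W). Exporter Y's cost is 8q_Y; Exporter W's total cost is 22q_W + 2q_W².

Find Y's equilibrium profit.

7812.5

Exporter Y's profit: π = q_Y(295 − 2(q_Y + q_W)) − 8q_Y.
∂π/∂q_Y = 287 − 4q_Y − 2q_W = 0, so q_Y = 71.75 − 0.5q_W.
For W: ∂π/∂q_W = 273 − 8q_W − 2q_Y = 0 ⇒ q_W = 34.125 − 0.25q_Y.
Substituting the second reaction function into the first: q_Y = 71.75 − 0.5(34.125 − 0.25q_Y), which gives 0.875q_Y = 54.6875 ⇒ q_Y = 62.5.
Then q_W = 34.125 − 0.25·62.5 = 18.5.
Price P = 295 − 2·81 = 133.
Y's profit: (133 − 8)·62.5 = 7812.5.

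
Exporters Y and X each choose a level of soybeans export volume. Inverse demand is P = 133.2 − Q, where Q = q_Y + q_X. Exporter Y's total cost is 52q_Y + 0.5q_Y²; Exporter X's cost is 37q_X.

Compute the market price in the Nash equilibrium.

78.48

Exporter Y's profit: π = q_Y(133.2 − (q_Y + q_X)) − 52q_Y − 0.5q_Y².
∂π/∂q_Y = 81.2 − 3q_Y − q_X = 0, so q_Y = 406/15 − (1/3)q_X.
For X: ∂π/∂q_X = 96.2 − 2q_X − q_Y = 0 ⇒ q_X = 48.1 − 0.5q_Y.
Plugging q_X into Y's best response: q_Y = 406/15 − (1/3)(48.1 − 0.5q_Y) ⇒ (5/6)q_Y = 331/30, so q_Y = 13.24.
Then q_X = 48.1 − 0.5·13.24 = 41.48.
Equilibrium price: P = 133.2 − 54.72 = 78.48.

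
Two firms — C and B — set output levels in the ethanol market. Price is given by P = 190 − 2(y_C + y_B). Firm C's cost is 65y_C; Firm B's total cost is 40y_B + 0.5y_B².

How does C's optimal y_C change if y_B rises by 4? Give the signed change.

-2

Firm C's profit: π = y_C(190 − 2(y_C + y_B)) − 65y_C.
∂π/∂y_C = 125 − 4y_C − 2y_B = 0, so y_C = 31.25 − 0.5y_B.
The reaction-function slope is −0.5, so a 4-unit rise in y_B moves y_C by −0.5 × 4 = −2. C's best response falls — the actions are strategic substitutes.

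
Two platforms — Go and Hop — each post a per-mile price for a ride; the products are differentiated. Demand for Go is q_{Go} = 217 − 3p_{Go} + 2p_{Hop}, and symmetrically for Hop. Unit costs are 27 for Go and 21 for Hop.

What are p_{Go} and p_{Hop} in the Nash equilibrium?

73.375, 71.125

Go's profit: π = (p_{Go} − 27)(217 − 3p_{Go} + 2p_{Hop}).
∂π/∂p_{Go} = 298 − 6p_{Go} + 2p_{Hop} = 0 ⇒ p_{Go} = 149/3 + (1/3)p_{Hop}.
Similarly p_{Hop} = 140/3 + (1/3)p_{Go}.
Plugging p_{Hop} into Go's best response: p_{Go} = 149/3 + (1/3)(140/3 + (1/3)p_{Go}) ⇒ (8/9)p_{Go} = 587/9, so p_{Go} = 73.375.
Then p_{Hop} = 140/3 + (1/3)·73.375 = 71.125.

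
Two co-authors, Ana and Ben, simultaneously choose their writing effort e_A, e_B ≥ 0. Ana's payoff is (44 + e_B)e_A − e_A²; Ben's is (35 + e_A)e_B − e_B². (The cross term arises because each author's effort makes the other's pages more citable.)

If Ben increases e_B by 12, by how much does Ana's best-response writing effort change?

Expanding Ana's payoff: 44e_A + e_Be_A − e_A².
∂π/∂e_A = 44 + e_B − 2e_A = 0, so e_A = 22 + 0.5e_B.
The reaction-function slope is 0.5, so a 12-unit rise in e_B moves e_A by 0.5 × 12 = 6. Ana's best response rises — the actions are strategic complements.

6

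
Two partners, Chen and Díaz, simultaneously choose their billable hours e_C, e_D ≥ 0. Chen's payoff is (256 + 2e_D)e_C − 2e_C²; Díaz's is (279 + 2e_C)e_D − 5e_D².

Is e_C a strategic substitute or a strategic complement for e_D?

strategic complements

Expanding Chen's payoff: 256e_C + 2e_De_C − 2e_C².
∂π/∂e_C = 256 + 2e_D − 4e_C = 0, so e_C = 64 + 0.5e_D.
The best-response slope de_C/de_D = 0.5 > 0: the reaction function is upward-sloping, so the choices are strategic complements.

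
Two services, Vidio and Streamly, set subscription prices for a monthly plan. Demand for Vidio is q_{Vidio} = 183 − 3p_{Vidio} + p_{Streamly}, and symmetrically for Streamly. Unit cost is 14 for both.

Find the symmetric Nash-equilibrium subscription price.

45

Vidio's profit: π = (p_{Vidio} − 14)(183 − 3p_{Vidio} + p_{Streamly}).
∂π/∂p_{Vidio} = 225 − 6p_{Vidio} + p_{Streamly} = 0 ⇒ p_{Vidio} = 37.5 + (1/6)p_{Streamly}.
By symmetry p_{Streamly} = p_{Vidio}; substituting into the reaction function, (5/6)p_{Vidio} = 37.5 and p_{Vidio} = 45.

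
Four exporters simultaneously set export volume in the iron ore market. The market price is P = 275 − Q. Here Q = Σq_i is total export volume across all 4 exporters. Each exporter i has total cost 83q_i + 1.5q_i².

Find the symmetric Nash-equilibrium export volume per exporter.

24

A representative exporter's profit is π_i = q_i(275 − Q) − 83q_i − 1.5q_i², with Q = q_i + Σ_{j≠i} q_j.
First-order condition: 192 − 5q_i − Σ_{j≠i} q_j = 0.
Imposing symmetry (q_j = q for all j) turns Σ_{j≠i} q_j into 3q, so 192 = 8q and q = 24.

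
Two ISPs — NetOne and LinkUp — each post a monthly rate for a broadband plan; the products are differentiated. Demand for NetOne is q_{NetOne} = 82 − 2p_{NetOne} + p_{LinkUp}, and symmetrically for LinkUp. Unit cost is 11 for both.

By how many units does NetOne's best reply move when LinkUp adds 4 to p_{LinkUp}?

NetOne's profit: π = (p_{NetOne} − 11)(82 − 2p_{NetOne} + p_{LinkUp}).
∂π/∂p_{NetOne} = 104 − 4p_{NetOne} + p_{LinkUp} = 0 ⇒ p_{NetOne} = 26 + 0.25p_{LinkUp}.
The reaction-function slope is 0.25, so a 4-unit rise in p_{LinkUp} moves p_{NetOne} by 0.25 × 4 = 1. NetOne's best response rises — the actions are strategic complements.

1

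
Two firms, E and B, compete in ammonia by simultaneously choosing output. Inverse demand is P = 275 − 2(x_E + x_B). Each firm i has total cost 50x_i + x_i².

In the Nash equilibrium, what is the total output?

Firm E's profit: π = x_E(275 − 2(x_E + x_B)) − 50x_E − x_E².
∂π/∂x_E = 225 − 6x_E − 2x_B = 0, so x_E = 37.5 − (1/3)x_B.
By symmetry x_B = x_E; substituting into the reaction function, (4/3)x_E = 37.5 and x_E = 28.125.
Total output: 28.125 + 28.125 = 56.25.

56.25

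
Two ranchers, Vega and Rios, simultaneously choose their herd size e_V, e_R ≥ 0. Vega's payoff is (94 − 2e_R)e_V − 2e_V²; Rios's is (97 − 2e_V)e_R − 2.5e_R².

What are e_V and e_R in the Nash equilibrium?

Expanding Vega's payoff: 94e_V − 2e_Re_V − 2e_V².
∂π/∂e_V = 94 − 2e_R − 4e_V = 0, so e_V = 23.5 − 0.5e_R.
Likewise for Rios: e_R = 19.4 − 0.4e_V.
Plugging e_R into Vega's best response: e_V = 23.5 − 0.5(19.4 − 0.4e_V) ⇒ 0.8e_V = 13.8, so e_V = 17.25.
Then e_R = 19.4 − 0.4·17.25 = 12.5.

17.25, 12.5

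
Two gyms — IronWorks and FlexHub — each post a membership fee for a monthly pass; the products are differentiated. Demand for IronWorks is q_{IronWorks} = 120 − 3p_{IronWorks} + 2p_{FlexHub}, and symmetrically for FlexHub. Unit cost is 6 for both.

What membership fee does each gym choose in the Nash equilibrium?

34.5

IronWorks's profit: π = (p_{IronWorks} − 6)(120 − 3p_{IronWorks} + 2p_{FlexHub}).
∂π/∂p_{IronWorks} = 138 − 6p_{IronWorks} + 2p_{FlexHub} = 0 ⇒ p_{IronWorks} = 23 + (1/3)p_{FlexHub}.
Setting p_{IronWorks} = p_{FlexHub} in the reaction function: p_{IronWorks} = 23 + (1/3)p_{IronWorks}, so p_{IronWorks} = 23 / (2/3) = 34.5.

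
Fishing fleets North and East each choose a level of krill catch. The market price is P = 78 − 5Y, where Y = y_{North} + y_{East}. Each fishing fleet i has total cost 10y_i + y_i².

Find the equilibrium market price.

38

Fishing fleet North's profit: π = y_{North}(78 − 5(y_{North} + y_{East})) − 10y_{North} − y_{North}².
∂π/∂y_{North} = 68 − 12y_{North} − 5y_{East} = 0, so y_{North} = 17/3 − (5/12)y_{East}.
The game is symmetric, so in equilibrium y_{East} = y_{North}: the reaction function gives (17/12)y_{North} = 17/3, hence y_{North} = 4.
Equilibrium price: P = 78 − 5·8 = 38.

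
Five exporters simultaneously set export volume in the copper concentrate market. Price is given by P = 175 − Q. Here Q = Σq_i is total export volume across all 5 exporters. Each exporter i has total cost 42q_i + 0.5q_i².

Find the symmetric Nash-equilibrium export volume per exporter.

A representative exporter's profit is π_i = q_i(175 − Q) − 42q_i − 0.5q_i², with Q = q_i + Σ_{j≠i} q_j.
First-order condition: 133 − 3q_i − Σ_{j≠i} q_j = 0.
Imposing symmetry (q_j = q for all j) turns Σ_{j≠i} q_j into 4q, so 133 = 7q and q = 19.

19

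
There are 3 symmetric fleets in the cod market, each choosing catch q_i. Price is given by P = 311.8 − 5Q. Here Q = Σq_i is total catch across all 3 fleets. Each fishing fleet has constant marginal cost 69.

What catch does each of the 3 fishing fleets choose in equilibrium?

12.14

A representative fishing fleet's profit is π_i = q_i(311.8 − 5Q) − 69q_i, with Q = q_i + Σ_{j≠i} q_j.
First-order condition: 242.8 − 10q_i − 5Σ_{j≠i} q_j = 0.
With identical fishing fleets, set every q_j = q: then 242.8 − 10q − 10q = 0, i.e. q = 242.8/20 = 12.14.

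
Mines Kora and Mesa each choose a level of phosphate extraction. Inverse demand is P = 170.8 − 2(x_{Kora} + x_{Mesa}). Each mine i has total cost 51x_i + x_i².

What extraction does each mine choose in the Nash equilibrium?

Mine Kora's profit: π = x_{Kora}(170.8 − 2(x_{Kora} + x_{Mesa})) − 51x_{Kora} − x_{Kora}².
∂π/∂x_{Kora} = 119.8 − 6x_{Kora} − 2x_{Mesa} = 0, so x_{Kora} = 599/30 − (1/3)x_{Mesa}.
The game is symmetric, so in equilibrium x_{Mesa} = x_{Kora}: the reaction function gives (4/3)x_{Kora} = 599/30, hence x_{Kora} = 14.975.

14.975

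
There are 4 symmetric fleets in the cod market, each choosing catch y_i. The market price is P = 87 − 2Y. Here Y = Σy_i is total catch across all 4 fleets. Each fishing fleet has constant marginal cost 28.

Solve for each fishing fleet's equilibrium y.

A representative fishing fleet's profit is π_i = y_i(87 − 2Y) − 28y_i, with Y = y_i + Σ_{j≠i} y_j.
First-order condition: 59 − 4y_i − 2Σ_{j≠i} y_j = 0.
In a symmetric equilibrium every fishing fleet chooses the same y, so Σ_{j≠i} y_j = 3y. The condition becomes 59 − 10y = 0, giving y = 59/10 = 5.9.

5.9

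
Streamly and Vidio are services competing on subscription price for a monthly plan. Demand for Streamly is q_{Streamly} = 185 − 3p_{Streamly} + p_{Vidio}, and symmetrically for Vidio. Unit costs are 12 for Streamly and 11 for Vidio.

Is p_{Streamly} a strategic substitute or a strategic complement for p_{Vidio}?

Streamly's profit: π = (p_{Streamly} − 12)(185 − 3p_{Streamly} + p_{Vidio}).
∂π/∂p_{Streamly} = 221 − 6p_{Streamly} + p_{Vidio} = 0 ⇒ p_{Streamly} = 221/6 + (1/6)p_{Vidio}.
The best-response slope dp_{Streamly}/dp_{Vidio} = 1/6 > 0: the reaction function is upward-sloping, so the choices are strategic complements.

strategic complements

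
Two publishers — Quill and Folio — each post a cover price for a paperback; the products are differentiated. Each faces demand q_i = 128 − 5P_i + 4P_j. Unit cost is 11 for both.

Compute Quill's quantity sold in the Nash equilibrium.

97.5

Quill's profit: π = (P_{Quill} − 11)(128 − 5P_{Quill} + 4P_{Folio}).
∂π/∂P_{Quill} = 183 − 10P_{Quill} + 4P_{Folio} = 0 ⇒ P_{Quill} = 18.3 + 0.4P_{Folio}.
By symmetry P_{Folio} = P_{Quill}; substituting into the reaction function, 0.6P_{Quill} = 18.3 and P_{Quill} = 30.5.
q_{Quill} = 128 − 5·30.5 + 4·30.5 = 97.5.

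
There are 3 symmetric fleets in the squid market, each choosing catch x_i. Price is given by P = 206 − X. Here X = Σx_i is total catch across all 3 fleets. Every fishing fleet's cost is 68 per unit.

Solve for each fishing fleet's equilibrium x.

A representative fishing fleet's profit is π_i = x_i(206 − X) − 68x_i, with X = x_i + Σ_{j≠i} x_j.
First-order condition: 138 − 2x_i − Σ_{j≠i} x_j = 0.
Imposing symmetry (x_j = x for all j) turns Σ_{j≠i} x_j into 2x, so 138 = 4x and x = 34.5.

34.5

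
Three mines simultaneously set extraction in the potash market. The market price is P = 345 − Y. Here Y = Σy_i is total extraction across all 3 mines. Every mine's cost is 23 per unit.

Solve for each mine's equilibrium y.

A representative mine's profit is π_i = y_i(345 − Y) − 23y_i, with Y = y_i + Σ_{j≠i} y_j.
First-order condition: 322 − 2y_i − Σ_{j≠i} y_j = 0.
With identical mines, set every y_j = y: then 322 − 2y − 2y = 0, i.e. y = 322/4 = 80.5.

80.5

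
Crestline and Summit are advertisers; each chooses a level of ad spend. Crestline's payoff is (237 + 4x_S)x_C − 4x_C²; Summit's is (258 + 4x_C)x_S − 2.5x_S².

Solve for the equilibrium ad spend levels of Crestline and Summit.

Expanding Crestline's payoff: 237x_C + 4x_Sx_C − 4x_C².
∂π/∂x_C = 237 + 4x_S − 8x_C = 0, so x_C = 29.625 + 0.5x_S.
Likewise for Summit: x_S = 51.6 + 0.8x_C.
Substituting the second reaction function into the first: x_C = 29.625 + 0.5(51.6 + 0.8x_C), which gives 0.6x_C = 55.425 ⇒ x_C = 92.375.
Then x_S = 51.6 + 0.8·92.375 = 125.5.

92.375, 125.5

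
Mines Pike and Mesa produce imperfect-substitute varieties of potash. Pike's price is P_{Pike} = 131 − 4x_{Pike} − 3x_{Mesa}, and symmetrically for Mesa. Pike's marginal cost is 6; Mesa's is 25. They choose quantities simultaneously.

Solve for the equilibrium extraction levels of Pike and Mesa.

Mine Pike's profit: π = x_{Pike}(131 − 4x_{Pike} − 3x_{Mesa}) − 6x_{Pike}.
∂π/∂x_{Pike} = 125 − 8x_{Pike} − 3x_{Mesa} = 0 ⇒ x_{Pike} = 15.625 − 0.375x_{Mesa}.
Similarly x_{Mesa} = 13.25 − 0.375x_{Pike}.
Substituting the second reaction function into the first: x_{Pike} = 15.625 − 0.375(13.25 − 0.375x_{Pike}), which gives (55/64)x_{Pike} = 341/32 ⇒ x_{Pike} = 12.4.
Then x_{Mesa} = 13.25 − 0.375·12.4 = 8.6.

12.4, 8.6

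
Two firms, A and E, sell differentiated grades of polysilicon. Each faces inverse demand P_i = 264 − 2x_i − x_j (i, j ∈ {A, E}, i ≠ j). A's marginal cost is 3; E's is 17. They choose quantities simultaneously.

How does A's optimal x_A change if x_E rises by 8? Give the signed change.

-2

Firm A's profit: π = x_A(264 − 2x_A − x_E) − 3x_A.
∂π/∂x_A = 261 − 4x_A − x_E = 0 ⇒ x_A = 65.25 − 0.25x_E.
The reaction-function slope is −0.25, so an 8-unit rise in x_E moves x_A by −0.25 × 8 = −2. A's best response falls — the actions are strategic substitutes.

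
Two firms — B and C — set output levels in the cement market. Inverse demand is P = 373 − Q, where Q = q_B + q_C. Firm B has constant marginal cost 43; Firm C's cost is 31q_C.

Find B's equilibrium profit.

11236

Firm B's profit: π = q_B(373 − (q_B + q_C)) − 43q_B.
∂π/∂q_B = 330 − 2q_B − q_C = 0, so q_B = 165 − 0.5q_C.
By the same steps for C: q_C = 171 − 0.5q_B.
Plugging q_C into B's best response: q_B = 165 − 0.5(171 − 0.5q_B) ⇒ 0.75q_B = 79.5, so q_B = 106.
Then q_C = 171 − 0.5·106 = 118.
Price P = 373 − 224 = 149.
B's profit: (149 − 43)·106 = 11236.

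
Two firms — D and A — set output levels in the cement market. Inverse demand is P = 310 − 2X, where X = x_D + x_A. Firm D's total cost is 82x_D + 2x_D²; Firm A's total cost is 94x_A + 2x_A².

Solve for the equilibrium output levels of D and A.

23.2, 21.2

Firm D's profit: π = x_D(310 − 2(x_D + x_A)) − 82x_D − 2x_D².
∂π/∂x_D = 228 − 8x_D − 2x_A = 0, so x_D = 28.5 − 0.25x_A.
By the same steps for A: x_A = 27 − 0.25x_D.
Substituting the second reaction function into the first: x_D = 28.5 − 0.25(27 − 0.25x_D), which gives 0.9375x_D = 21.75 ⇒ x_D = 23.2.
Then x_A = 27 − 0.25·23.2 = 21.2.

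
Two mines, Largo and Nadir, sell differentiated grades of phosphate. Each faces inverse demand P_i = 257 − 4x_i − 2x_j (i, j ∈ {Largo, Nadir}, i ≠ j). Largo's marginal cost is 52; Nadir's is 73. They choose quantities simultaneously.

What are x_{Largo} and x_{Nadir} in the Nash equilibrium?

21.2, 17.7

Mine Largo's profit: π = x_{Largo}(257 − 4x_{Largo} − 2x_{Nadir}) − 52x_{Largo}.
∂π/∂x_{Largo} = 205 − 8x_{Largo} − 2x_{Nadir} = 0 ⇒ x_{Largo} = 25.625 − 0.25x_{Nadir}.
Similarly x_{Nadir} = 23 − 0.25x_{Largo}.
Plugging x_{Nadir} into Largo's best response: x_{Largo} = 25.625 − 0.25(23 − 0.25x_{Largo}) ⇒ 0.9375x_{Largo} = 19.875, so x_{Largo} = 21.2.
Then x_{Nadir} = 23 − 0.25·21.2 = 17.7.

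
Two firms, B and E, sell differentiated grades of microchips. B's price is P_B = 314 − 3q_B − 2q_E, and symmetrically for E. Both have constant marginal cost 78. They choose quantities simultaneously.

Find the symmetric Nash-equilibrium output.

29.5

Firm B's profit: π = q_B(314 − 3q_B − 2q_E) − 78q_B.
∂π/∂q_B = 236 − 6q_B − 2q_E = 0 ⇒ q_B = 118/3 − (1/3)q_E.
Setting q_B = q_E in the reaction function: q_B = 118/3 − (1/3)q_B, so q_B = (118/3) / (4/3) = 29.5.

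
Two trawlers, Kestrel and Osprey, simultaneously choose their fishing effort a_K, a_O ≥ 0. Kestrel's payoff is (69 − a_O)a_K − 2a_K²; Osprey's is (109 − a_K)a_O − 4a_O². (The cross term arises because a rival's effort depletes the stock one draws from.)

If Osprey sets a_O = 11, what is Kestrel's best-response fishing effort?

Expanding Kestrel's payoff: 69a_K − a_Oa_K − 2a_K².
∂π/∂a_K = 69 − a_O − 4a_K = 0, so a_K = 17.25 − 0.25a_O.
At a_O = 11: a_K = 17.25 − 0.25·11 = 14.5.

14.5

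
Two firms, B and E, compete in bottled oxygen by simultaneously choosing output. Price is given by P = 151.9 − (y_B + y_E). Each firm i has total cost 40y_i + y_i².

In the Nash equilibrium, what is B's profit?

1001.7288

Firm B's profit: π = y_B(151.9 − (y_B + y_E)) − 40y_B − y_B².
∂π/∂y_B = 111.9 − 4y_B − y_E = 0, so y_B = 27.975 − 0.25y_E.
The game is symmetric, so in equilibrium y_E = y_B: the reaction function gives 1.25y_B = 27.975, hence y_B = 22.38.
Price P = 151.9 − 44.76 = 107.14.
B's profit: (107.14 − 40)·22.38 − (22.38)² = 1001.7288.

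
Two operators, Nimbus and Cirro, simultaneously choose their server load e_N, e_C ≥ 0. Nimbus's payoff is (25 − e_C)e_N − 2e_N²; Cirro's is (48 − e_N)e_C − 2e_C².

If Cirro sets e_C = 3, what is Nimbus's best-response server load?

5.5

Expanding Nimbus's payoff: 25e_N − e_Ce_N − 2e_N².
∂π/∂e_N = 25 − e_C − 4e_N = 0, so e_N = 6.25 − 0.25e_C.
At e_C = 3: e_N = 6.25 − 0.25·3 = 5.5.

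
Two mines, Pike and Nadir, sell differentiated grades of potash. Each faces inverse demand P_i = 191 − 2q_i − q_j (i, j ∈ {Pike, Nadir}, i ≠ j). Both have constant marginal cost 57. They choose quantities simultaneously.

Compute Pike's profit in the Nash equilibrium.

1436.48

Mine Pike's profit: π = q_{Pike}(191 − 2q_{Pike} − q_{Nadir}) − 57q_{Pike}.
∂π/∂q_{Pike} = 134 − 4q_{Pike} − q_{Nadir} = 0 ⇒ q_{Pike} = 33.5 − 0.25q_{Nadir}.
By symmetry q_{Nadir} = q_{Pike}; substituting into the reaction function, 1.25q_{Pike} = 33.5 and q_{Pike} = 26.8.
P_{Pike} = 191 − 2·26.8 − 26.8 = 110.6.
Profit = (110.6 − 57)·26.8 = 1436.48.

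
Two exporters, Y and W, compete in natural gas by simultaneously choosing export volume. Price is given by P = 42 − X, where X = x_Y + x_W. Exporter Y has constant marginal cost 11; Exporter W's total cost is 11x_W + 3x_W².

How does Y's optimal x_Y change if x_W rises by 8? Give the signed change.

Exporter Y's profit: π = x_Y(42 − (x_Y + x_W)) − 11x_Y.
∂π/∂x_Y = 31 − 2x_Y − x_W = 0, so x_Y = 15.5 − 0.5x_W.
The reaction-function slope is −0.5, so an 8-unit rise in x_W moves x_Y by −0.5 × 8 = −4. Y's best response falls — the actions are strategic substitutes.

-4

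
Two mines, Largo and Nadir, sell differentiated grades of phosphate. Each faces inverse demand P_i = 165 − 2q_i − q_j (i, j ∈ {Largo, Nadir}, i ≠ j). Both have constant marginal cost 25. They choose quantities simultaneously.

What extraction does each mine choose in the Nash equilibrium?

28

Mine Largo's profit: π = q_{Largo}(165 − 2q_{Largo} − q_{Nadir}) − 25q_{Largo}.
∂π/∂q_{Largo} = 140 − 4q_{Largo} − q_{Nadir} = 0 ⇒ q_{Largo} = 35 − 0.25q_{Nadir}.
By symmetry q_{Nadir} = q_{Largo}; substituting into the reaction function, 1.25q_{Largo} = 35 and q_{Largo} = 28.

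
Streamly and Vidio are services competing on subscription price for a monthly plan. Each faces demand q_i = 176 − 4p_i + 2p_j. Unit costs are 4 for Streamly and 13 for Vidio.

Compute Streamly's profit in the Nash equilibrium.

Streamly's profit: π = (p_{Streamly} − 4)(176 − 4p_{Streamly} + 2p_{Vidio}).
∂π/∂p_{Streamly} = 192 − 8p_{Streamly} + 2p_{Vidio} = 0 ⇒ p_{Streamly} = 24 + 0.25p_{Vidio}.
Similarly p_{Vidio} = 28.5 + 0.25p_{Streamly}.
Substituting the second reaction function into the first: p_{Streamly} = 24 + 0.25(28.5 + 0.25p_{Streamly}), which gives 0.9375p_{Streamly} = 31.125 ⇒ p_{Streamly} = 33.2.
Then p_{Vidio} = 28.5 + 0.25·33.2 = 36.8.
q_{Streamly} = 176 − 4·33.2 + 2·36.8 = 116.8.
Profit = (33.2 − 4)·116.8 = 3410.56.

3410.56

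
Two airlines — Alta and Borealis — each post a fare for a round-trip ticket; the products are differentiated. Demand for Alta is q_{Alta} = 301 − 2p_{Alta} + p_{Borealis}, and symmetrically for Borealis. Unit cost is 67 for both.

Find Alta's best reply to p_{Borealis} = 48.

120.75

Alta's profit: π = (p_{Alta} − 67)(301 − 2p_{Alta} + p_{Borealis}).
∂π/∂p_{Alta} = 435 − 4p_{Alta} + p_{Borealis} = 0 ⇒ p_{Alta} = 108.75 + 0.25p_{Borealis}.
At p_{Borealis} = 48: p_{Alta} = 108.75 + 0.25·48 = 120.75.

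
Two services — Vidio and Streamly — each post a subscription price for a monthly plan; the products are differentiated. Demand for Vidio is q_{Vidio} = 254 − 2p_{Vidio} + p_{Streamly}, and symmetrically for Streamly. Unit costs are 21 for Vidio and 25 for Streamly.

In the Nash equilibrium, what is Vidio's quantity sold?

156.4

Vidio's profit: π = (p_{Vidio} − 21)(254 − 2p_{Vidio} + p_{Streamly}).
∂π/∂p_{Vidio} = 296 − 4p_{Vidio} + p_{Streamly} = 0 ⇒ p_{Vidio} = 74 + 0.25p_{Streamly}.
Similarly p_{Streamly} = 76 + 0.25p_{Vidio}.
Substituting the second reaction function into the first: p_{Vidio} = 74 + 0.25(76 + 0.25p_{Vidio}), which gives 0.9375p_{Vidio} = 93 ⇒ p_{Vidio} = 99.2.
Then p_{Streamly} = 76 + 0.25·99.2 = 100.8.
q_{Vidio} = 254 − 2·99.2 + 100.8 = 156.4.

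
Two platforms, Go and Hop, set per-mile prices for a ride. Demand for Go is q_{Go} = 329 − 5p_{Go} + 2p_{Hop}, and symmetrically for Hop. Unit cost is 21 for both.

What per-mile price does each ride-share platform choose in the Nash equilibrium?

54.25

Go's profit: π = (p_{Go} − 21)(329 − 5p_{Go} + 2p_{Hop}).
∂π/∂p_{Go} = 434 − 10p_{Go} + 2p_{Hop} = 0 ⇒ p_{Go} = 43.4 + 0.2p_{Hop}.
The game is symmetric, so in equilibrium p_{Hop} = p_{Go}: the reaction function gives 0.8p_{Go} = 43.4, hence p_{Go} = 54.25.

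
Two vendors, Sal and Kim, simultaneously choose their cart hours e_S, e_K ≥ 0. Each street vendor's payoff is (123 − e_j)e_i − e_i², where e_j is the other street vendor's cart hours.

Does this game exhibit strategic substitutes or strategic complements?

Sal's payoff is (123 − e_K)e_S − e_S².
∂π/∂e_S = 123 − e_K − 2e_S = 0, so e_S = 61.5 − 0.5e_K.
The best-response slope de_S/de_K = −0.5 < 0: the reaction function is downward-sloping, so the choices are strategic substitutes.

strategic substitutes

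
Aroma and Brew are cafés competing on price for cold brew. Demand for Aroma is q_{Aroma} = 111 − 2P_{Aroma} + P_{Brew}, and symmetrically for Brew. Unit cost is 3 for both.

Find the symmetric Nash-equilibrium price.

39

Aroma's profit: π = (P_{Aroma} − 3)(111 − 2P_{Aroma} + P_{Brew}).
∂π/∂P_{Aroma} = 117 − 4P_{Aroma} + P_{Brew} = 0 ⇒ P_{Aroma} = 29.25 + 0.25P_{Brew}.
By symmetry P_{Brew} = P_{Aroma}; substituting into the reaction function, 0.75P_{Aroma} = 29.25 and P_{Aroma} = 39.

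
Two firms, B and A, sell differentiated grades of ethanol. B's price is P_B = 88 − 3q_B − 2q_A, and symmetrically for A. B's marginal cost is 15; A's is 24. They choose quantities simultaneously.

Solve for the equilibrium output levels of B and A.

9.6875, 7.4375

Firm B's profit: π = q_B(88 − 3q_B − 2q_A) − 15q_B.
∂π/∂q_B = 73 − 6q_B − 2q_A = 0 ⇒ q_B = 73/6 − (1/3)q_A.
Similarly q_A = 32/3 − (1/3)q_B.
Substituting the second reaction function into the first: q_B = 73/6 − (1/3)(32/3 − (1/3)q_B), which gives (8/9)q_B = 155/18 ⇒ q_B = 9.6875.
Then q_A = 32/3 − (1/3)·9.6875 = 7.4375.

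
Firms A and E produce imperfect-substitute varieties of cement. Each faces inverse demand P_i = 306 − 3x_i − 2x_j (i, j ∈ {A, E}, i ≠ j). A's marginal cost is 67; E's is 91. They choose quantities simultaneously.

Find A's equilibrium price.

Firm A's profit: π = x_A(306 − 3x_A − 2x_E) − 67x_A.
∂π/∂x_A = 239 − 6x_A − 2x_E = 0 ⇒ x_A = 239/6 − (1/3)x_E.
Similarly x_E = 215/6 − (1/3)x_A.
Substituting the second reaction function into the first: x_A = 239/6 − (1/3)(215/6 − (1/3)x_A), which gives (8/9)x_A = 251/9 ⇒ x_A = 31.375.
Then x_E = 215/6 − (1/3)·31.375 = 25.375.
P_A = 306 − 3·31.375 − 2·25.375 = 161.125.

161.125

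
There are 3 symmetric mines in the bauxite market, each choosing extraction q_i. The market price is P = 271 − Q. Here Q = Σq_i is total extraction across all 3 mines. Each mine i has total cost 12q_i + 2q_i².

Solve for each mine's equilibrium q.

A representative mine's profit is π_i = q_i(271 − Q) − 12q_i − 2q_i², with Q = q_i + Σ_{j≠i} q_j.
First-order condition: 259 − 6q_i − Σ_{j≠i} q_j = 0.
In a symmetric equilibrium every mine chooses the same q, so Σ_{j≠i} q_j = 2q. The condition becomes 259 − 8q = 0, giving q = 259/8 = 32.375.

32.375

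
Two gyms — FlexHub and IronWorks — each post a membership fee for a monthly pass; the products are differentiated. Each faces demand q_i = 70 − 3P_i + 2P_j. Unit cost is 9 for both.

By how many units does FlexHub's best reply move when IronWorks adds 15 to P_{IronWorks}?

5

FlexHub's profit: π = (P_{FlexHub} − 9)(70 − 3P_{FlexHub} + 2P_{IronWorks}).
∂π/∂P_{FlexHub} = 97 − 6P_{FlexHub} + 2P_{IronWorks} = 0 ⇒ P_{FlexHub} = 97/6 + (1/3)P_{IronWorks}.
The reaction-function slope is 1/3, so a 15-unit rise in P_{IronWorks} moves P_{FlexHub} by 1/3 × 15 = 5. FlexHub's best response rises — the actions are strategic complements.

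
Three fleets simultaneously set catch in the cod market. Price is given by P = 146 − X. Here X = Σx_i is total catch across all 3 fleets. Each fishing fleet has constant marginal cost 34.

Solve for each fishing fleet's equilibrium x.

28

A representative fishing fleet's profit is π_i = x_i(146 − X) − 34x_i, with X = x_i + Σ_{j≠i} x_j.
First-order condition: 112 − 2x_i − Σ_{j≠i} x_j = 0.
In a symmetric equilibrium every fishing fleet chooses the same x, so Σ_{j≠i} x_j = 2x. The condition becomes 112 − 4x = 0, giving x = 112/4 = 28.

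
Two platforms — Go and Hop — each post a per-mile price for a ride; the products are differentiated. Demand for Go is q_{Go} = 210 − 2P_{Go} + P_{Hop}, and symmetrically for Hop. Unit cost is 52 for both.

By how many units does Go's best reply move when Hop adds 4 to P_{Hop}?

Go's profit: π = (P_{Go} − 52)(210 − 2P_{Go} + P_{Hop}).
∂π/∂P_{Go} = 314 − 4P_{Go} + P_{Hop} = 0 ⇒ P_{Go} = 78.5 + 0.25P_{Hop}.
The reaction-function slope is 0.25, so a 4-unit rise in P_{Hop} moves P_{Go} by 0.25 × 4 = 1. Go's best response rises — the actions are strategic complements.

1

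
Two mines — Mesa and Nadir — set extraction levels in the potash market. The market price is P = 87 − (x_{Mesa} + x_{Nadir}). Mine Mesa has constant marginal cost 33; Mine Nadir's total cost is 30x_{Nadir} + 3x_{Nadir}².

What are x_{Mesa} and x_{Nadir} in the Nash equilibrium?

25, 4

Mine Mesa's profit: π = x_{Mesa}(87 − (x_{Mesa} + x_{Nadir})) − 33x_{Mesa}.
∂π/∂x_{Mesa} = 54 − 2x_{Mesa} − x_{Nadir} = 0, so x_{Mesa} = 27 − 0.5x_{Nadir}.
For Nadir: ∂π/∂x_{Nadir} = 57 − 8x_{Nadir} − x_{Mesa} = 0 ⇒ x_{Nadir} = 7.125 − 0.125x_{Mesa}.
Substituting the second reaction function into the first: x_{Mesa} = 27 − 0.5(7.125 − 0.125x_{Mesa}), which gives 0.9375x_{Mesa} = 23.4375 ⇒ x_{Mesa} = 25.
Then x_{Nadir} = 7.125 − 0.125·25 = 4.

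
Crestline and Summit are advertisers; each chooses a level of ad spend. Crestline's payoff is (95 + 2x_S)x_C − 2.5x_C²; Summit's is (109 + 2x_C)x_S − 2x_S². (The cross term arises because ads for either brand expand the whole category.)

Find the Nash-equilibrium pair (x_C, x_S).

Expanding Crestline's payoff: 95x_C + 2x_Sx_C − 2.5x_C².
∂π/∂x_C = 95 + 2x_S − 5x_C = 0, so x_C = 19 + 0.4x_S.
Likewise for Summit: x_S = 27.25 + 0.5x_C.
Substituting the second reaction function into the first: x_C = 19 + 0.4(27.25 + 0.5x_C), which gives 0.8x_C = 29.9 ⇒ x_C = 37.375.
Then x_S = 27.25 + 0.5·37.375 = 45.9375.

37.375, 45.9375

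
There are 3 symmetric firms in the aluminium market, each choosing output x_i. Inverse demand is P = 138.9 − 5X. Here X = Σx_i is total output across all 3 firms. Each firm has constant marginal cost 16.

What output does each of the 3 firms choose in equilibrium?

6.145

A representative firm's profit is π_i = x_i(138.9 − 5X) − 16x_i, with X = x_i + Σ_{j≠i} x_j.
First-order condition: 122.9 − 10x_i − 5Σ_{j≠i} x_j = 0.
Imposing symmetry (x_j = x for all j) turns Σ_{j≠i} x_j into 2x, so 122.9 = 20x and x = 6.145.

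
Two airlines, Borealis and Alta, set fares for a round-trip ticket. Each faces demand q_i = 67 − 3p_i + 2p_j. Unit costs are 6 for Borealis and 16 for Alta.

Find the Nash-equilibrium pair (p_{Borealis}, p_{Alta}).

23.125, 26.875

Borealis's profit: π = (p_{Borealis} − 6)(67 − 3p_{Borealis} + 2p_{Alta}).
∂π/∂p_{Borealis} = 85 − 6p_{Borealis} + 2p_{Alta} = 0 ⇒ p_{Borealis} = 85/6 + (1/3)p_{Alta}.
Similarly p_{Alta} = 115/6 + (1/3)p_{Borealis}.
Plugging p_{Alta} into Borealis's best response: p_{Borealis} = 85/6 + (1/3)(115/6 + (1/3)p_{Borealis}) ⇒ (8/9)p_{Borealis} = 185/9, so p_{Borealis} = 23.125.
Then p_{Alta} = 115/6 + (1/3)·23.125 = 26.875.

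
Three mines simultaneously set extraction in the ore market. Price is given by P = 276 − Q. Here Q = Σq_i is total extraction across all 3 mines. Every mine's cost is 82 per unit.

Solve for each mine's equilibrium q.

48.5

A representative mine's profit is π_i = q_i(276 − Q) − 82q_i, with Q = q_i + Σ_{j≠i} q_j.
First-order condition: 194 − 2q_i − Σ_{j≠i} q_j = 0.
In a symmetric equilibrium every mine chooses the same q, so Σ_{j≠i} q_j = 2q. The condition becomes 194 − 4q = 0, giving q = 194/4 = 48.5.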